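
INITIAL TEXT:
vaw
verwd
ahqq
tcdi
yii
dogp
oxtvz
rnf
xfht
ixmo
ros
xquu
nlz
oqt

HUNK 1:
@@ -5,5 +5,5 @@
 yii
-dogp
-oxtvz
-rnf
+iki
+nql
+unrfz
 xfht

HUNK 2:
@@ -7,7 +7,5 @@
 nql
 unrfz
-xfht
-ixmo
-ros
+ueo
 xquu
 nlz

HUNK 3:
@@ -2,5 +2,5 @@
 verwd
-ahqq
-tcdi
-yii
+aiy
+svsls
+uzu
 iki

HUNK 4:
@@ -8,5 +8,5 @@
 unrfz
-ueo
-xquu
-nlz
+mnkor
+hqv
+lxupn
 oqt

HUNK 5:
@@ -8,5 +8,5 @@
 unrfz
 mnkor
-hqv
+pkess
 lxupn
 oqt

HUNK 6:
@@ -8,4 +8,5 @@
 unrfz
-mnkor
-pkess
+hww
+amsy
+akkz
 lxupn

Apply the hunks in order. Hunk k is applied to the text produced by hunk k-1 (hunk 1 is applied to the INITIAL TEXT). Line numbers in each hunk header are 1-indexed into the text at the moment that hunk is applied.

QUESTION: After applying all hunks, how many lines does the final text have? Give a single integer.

Answer: 13

Derivation:
Hunk 1: at line 5 remove [dogp,oxtvz,rnf] add [iki,nql,unrfz] -> 14 lines: vaw verwd ahqq tcdi yii iki nql unrfz xfht ixmo ros xquu nlz oqt
Hunk 2: at line 7 remove [xfht,ixmo,ros] add [ueo] -> 12 lines: vaw verwd ahqq tcdi yii iki nql unrfz ueo xquu nlz oqt
Hunk 3: at line 2 remove [ahqq,tcdi,yii] add [aiy,svsls,uzu] -> 12 lines: vaw verwd aiy svsls uzu iki nql unrfz ueo xquu nlz oqt
Hunk 4: at line 8 remove [ueo,xquu,nlz] add [mnkor,hqv,lxupn] -> 12 lines: vaw verwd aiy svsls uzu iki nql unrfz mnkor hqv lxupn oqt
Hunk 5: at line 8 remove [hqv] add [pkess] -> 12 lines: vaw verwd aiy svsls uzu iki nql unrfz mnkor pkess lxupn oqt
Hunk 6: at line 8 remove [mnkor,pkess] add [hww,amsy,akkz] -> 13 lines: vaw verwd aiy svsls uzu iki nql unrfz hww amsy akkz lxupn oqt
Final line count: 13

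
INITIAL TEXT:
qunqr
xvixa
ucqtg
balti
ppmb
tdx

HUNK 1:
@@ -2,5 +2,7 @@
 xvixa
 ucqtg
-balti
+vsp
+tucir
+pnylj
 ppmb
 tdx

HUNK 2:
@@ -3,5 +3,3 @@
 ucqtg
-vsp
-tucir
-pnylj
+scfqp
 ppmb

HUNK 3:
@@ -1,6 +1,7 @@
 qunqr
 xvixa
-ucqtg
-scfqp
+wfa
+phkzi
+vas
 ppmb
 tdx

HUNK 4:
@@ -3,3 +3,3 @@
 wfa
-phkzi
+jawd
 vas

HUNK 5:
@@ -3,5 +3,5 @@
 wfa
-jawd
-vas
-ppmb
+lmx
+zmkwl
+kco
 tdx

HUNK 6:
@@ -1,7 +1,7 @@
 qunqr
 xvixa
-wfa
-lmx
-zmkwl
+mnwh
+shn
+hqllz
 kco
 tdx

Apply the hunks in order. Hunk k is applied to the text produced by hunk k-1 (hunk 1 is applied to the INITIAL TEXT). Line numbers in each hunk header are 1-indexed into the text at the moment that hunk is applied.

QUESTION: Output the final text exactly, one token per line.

Hunk 1: at line 2 remove [balti] add [vsp,tucir,pnylj] -> 8 lines: qunqr xvixa ucqtg vsp tucir pnylj ppmb tdx
Hunk 2: at line 3 remove [vsp,tucir,pnylj] add [scfqp] -> 6 lines: qunqr xvixa ucqtg scfqp ppmb tdx
Hunk 3: at line 1 remove [ucqtg,scfqp] add [wfa,phkzi,vas] -> 7 lines: qunqr xvixa wfa phkzi vas ppmb tdx
Hunk 4: at line 3 remove [phkzi] add [jawd] -> 7 lines: qunqr xvixa wfa jawd vas ppmb tdx
Hunk 5: at line 3 remove [jawd,vas,ppmb] add [lmx,zmkwl,kco] -> 7 lines: qunqr xvixa wfa lmx zmkwl kco tdx
Hunk 6: at line 1 remove [wfa,lmx,zmkwl] add [mnwh,shn,hqllz] -> 7 lines: qunqr xvixa mnwh shn hqllz kco tdx

Answer: qunqr
xvixa
mnwh
shn
hqllz
kco
tdx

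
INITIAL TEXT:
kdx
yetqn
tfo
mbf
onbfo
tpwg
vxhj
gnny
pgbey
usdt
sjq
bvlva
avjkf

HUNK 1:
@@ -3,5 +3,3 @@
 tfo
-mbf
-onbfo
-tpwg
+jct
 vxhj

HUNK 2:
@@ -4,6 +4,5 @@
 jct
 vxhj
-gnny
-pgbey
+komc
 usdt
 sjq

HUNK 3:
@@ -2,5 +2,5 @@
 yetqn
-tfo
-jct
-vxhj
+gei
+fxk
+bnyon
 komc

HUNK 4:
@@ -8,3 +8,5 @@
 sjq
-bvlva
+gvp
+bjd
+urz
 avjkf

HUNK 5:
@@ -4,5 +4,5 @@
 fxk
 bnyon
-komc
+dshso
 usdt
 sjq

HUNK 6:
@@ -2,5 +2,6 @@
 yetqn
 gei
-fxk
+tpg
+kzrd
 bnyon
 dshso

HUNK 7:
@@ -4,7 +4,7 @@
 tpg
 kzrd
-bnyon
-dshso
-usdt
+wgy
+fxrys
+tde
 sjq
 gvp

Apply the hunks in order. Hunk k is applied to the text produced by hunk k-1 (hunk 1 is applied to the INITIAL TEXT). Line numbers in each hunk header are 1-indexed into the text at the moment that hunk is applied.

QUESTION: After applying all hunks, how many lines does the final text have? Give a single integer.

Hunk 1: at line 3 remove [mbf,onbfo,tpwg] add [jct] -> 11 lines: kdx yetqn tfo jct vxhj gnny pgbey usdt sjq bvlva avjkf
Hunk 2: at line 4 remove [gnny,pgbey] add [komc] -> 10 lines: kdx yetqn tfo jct vxhj komc usdt sjq bvlva avjkf
Hunk 3: at line 2 remove [tfo,jct,vxhj] add [gei,fxk,bnyon] -> 10 lines: kdx yetqn gei fxk bnyon komc usdt sjq bvlva avjkf
Hunk 4: at line 8 remove [bvlva] add [gvp,bjd,urz] -> 12 lines: kdx yetqn gei fxk bnyon komc usdt sjq gvp bjd urz avjkf
Hunk 5: at line 4 remove [komc] add [dshso] -> 12 lines: kdx yetqn gei fxk bnyon dshso usdt sjq gvp bjd urz avjkf
Hunk 6: at line 2 remove [fxk] add [tpg,kzrd] -> 13 lines: kdx yetqn gei tpg kzrd bnyon dshso usdt sjq gvp bjd urz avjkf
Hunk 7: at line 4 remove [bnyon,dshso,usdt] add [wgy,fxrys,tde] -> 13 lines: kdx yetqn gei tpg kzrd wgy fxrys tde sjq gvp bjd urz avjkf
Final line count: 13

Answer: 13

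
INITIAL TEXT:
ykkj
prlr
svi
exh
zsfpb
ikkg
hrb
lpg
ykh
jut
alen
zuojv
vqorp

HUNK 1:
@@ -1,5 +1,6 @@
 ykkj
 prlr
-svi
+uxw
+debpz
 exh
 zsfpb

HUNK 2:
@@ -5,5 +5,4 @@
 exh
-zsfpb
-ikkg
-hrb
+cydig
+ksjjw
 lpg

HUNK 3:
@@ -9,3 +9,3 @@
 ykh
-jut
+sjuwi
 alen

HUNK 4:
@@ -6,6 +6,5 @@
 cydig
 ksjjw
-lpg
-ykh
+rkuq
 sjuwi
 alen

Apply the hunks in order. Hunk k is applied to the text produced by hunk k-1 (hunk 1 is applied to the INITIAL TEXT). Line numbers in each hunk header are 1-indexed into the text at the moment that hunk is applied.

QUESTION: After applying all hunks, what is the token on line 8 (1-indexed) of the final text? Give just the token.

Hunk 1: at line 1 remove [svi] add [uxw,debpz] -> 14 lines: ykkj prlr uxw debpz exh zsfpb ikkg hrb lpg ykh jut alen zuojv vqorp
Hunk 2: at line 5 remove [zsfpb,ikkg,hrb] add [cydig,ksjjw] -> 13 lines: ykkj prlr uxw debpz exh cydig ksjjw lpg ykh jut alen zuojv vqorp
Hunk 3: at line 9 remove [jut] add [sjuwi] -> 13 lines: ykkj prlr uxw debpz exh cydig ksjjw lpg ykh sjuwi alen zuojv vqorp
Hunk 4: at line 6 remove [lpg,ykh] add [rkuq] -> 12 lines: ykkj prlr uxw debpz exh cydig ksjjw rkuq sjuwi alen zuojv vqorp
Final line 8: rkuq

Answer: rkuq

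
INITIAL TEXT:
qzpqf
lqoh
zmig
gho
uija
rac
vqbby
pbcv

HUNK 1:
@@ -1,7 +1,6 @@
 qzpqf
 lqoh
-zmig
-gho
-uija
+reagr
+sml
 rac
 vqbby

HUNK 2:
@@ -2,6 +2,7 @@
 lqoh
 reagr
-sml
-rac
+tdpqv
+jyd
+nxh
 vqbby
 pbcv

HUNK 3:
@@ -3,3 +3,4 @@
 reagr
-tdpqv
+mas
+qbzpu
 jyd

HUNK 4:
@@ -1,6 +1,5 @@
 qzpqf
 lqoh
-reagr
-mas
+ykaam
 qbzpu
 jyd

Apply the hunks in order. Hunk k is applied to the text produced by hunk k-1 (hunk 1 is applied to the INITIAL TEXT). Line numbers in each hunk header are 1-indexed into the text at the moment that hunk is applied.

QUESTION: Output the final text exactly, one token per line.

Answer: qzpqf
lqoh
ykaam
qbzpu
jyd
nxh
vqbby
pbcv

Derivation:
Hunk 1: at line 1 remove [zmig,gho,uija] add [reagr,sml] -> 7 lines: qzpqf lqoh reagr sml rac vqbby pbcv
Hunk 2: at line 2 remove [sml,rac] add [tdpqv,jyd,nxh] -> 8 lines: qzpqf lqoh reagr tdpqv jyd nxh vqbby pbcv
Hunk 3: at line 3 remove [tdpqv] add [mas,qbzpu] -> 9 lines: qzpqf lqoh reagr mas qbzpu jyd nxh vqbby pbcv
Hunk 4: at line 1 remove [reagr,mas] add [ykaam] -> 8 lines: qzpqf lqoh ykaam qbzpu jyd nxh vqbby pbcv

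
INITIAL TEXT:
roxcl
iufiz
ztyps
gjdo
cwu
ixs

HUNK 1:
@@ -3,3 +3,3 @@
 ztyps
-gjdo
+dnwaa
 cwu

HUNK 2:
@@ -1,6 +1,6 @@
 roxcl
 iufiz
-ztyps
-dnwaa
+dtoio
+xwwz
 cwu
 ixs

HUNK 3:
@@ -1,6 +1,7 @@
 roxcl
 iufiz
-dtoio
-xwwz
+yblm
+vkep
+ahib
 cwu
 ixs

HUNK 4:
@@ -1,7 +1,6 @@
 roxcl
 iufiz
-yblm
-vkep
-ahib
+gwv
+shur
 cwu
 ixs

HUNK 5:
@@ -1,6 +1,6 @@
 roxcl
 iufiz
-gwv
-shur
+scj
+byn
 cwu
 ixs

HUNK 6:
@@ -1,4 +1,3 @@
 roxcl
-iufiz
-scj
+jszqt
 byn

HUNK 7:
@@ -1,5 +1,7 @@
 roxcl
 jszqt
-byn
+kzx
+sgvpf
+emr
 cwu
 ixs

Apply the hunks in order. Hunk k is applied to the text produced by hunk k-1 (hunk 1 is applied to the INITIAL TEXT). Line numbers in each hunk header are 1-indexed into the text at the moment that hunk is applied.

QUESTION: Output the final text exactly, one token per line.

Answer: roxcl
jszqt
kzx
sgvpf
emr
cwu
ixs

Derivation:
Hunk 1: at line 3 remove [gjdo] add [dnwaa] -> 6 lines: roxcl iufiz ztyps dnwaa cwu ixs
Hunk 2: at line 1 remove [ztyps,dnwaa] add [dtoio,xwwz] -> 6 lines: roxcl iufiz dtoio xwwz cwu ixs
Hunk 3: at line 1 remove [dtoio,xwwz] add [yblm,vkep,ahib] -> 7 lines: roxcl iufiz yblm vkep ahib cwu ixs
Hunk 4: at line 1 remove [yblm,vkep,ahib] add [gwv,shur] -> 6 lines: roxcl iufiz gwv shur cwu ixs
Hunk 5: at line 1 remove [gwv,shur] add [scj,byn] -> 6 lines: roxcl iufiz scj byn cwu ixs
Hunk 6: at line 1 remove [iufiz,scj] add [jszqt] -> 5 lines: roxcl jszqt byn cwu ixs
Hunk 7: at line 1 remove [byn] add [kzx,sgvpf,emr] -> 7 lines: roxcl jszqt kzx sgvpf emr cwu ixs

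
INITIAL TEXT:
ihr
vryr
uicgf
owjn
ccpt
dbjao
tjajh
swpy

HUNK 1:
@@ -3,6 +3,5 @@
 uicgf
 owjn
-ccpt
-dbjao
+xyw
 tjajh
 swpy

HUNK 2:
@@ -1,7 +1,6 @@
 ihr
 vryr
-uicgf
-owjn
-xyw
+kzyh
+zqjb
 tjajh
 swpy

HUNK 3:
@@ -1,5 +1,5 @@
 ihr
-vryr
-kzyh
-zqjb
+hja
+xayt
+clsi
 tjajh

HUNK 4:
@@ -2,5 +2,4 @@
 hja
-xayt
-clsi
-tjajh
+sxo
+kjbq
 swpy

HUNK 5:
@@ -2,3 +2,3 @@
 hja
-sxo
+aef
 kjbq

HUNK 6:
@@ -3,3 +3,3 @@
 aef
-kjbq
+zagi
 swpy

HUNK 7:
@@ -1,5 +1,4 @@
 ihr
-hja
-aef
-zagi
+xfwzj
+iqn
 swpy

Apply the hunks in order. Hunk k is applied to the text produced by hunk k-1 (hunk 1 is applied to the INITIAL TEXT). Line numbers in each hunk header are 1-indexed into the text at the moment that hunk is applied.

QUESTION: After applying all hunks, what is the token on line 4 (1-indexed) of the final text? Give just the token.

Hunk 1: at line 3 remove [ccpt,dbjao] add [xyw] -> 7 lines: ihr vryr uicgf owjn xyw tjajh swpy
Hunk 2: at line 1 remove [uicgf,owjn,xyw] add [kzyh,zqjb] -> 6 lines: ihr vryr kzyh zqjb tjajh swpy
Hunk 3: at line 1 remove [vryr,kzyh,zqjb] add [hja,xayt,clsi] -> 6 lines: ihr hja xayt clsi tjajh swpy
Hunk 4: at line 2 remove [xayt,clsi,tjajh] add [sxo,kjbq] -> 5 lines: ihr hja sxo kjbq swpy
Hunk 5: at line 2 remove [sxo] add [aef] -> 5 lines: ihr hja aef kjbq swpy
Hunk 6: at line 3 remove [kjbq] add [zagi] -> 5 lines: ihr hja aef zagi swpy
Hunk 7: at line 1 remove [hja,aef,zagi] add [xfwzj,iqn] -> 4 lines: ihr xfwzj iqn swpy
Final line 4: swpy

Answer: swpy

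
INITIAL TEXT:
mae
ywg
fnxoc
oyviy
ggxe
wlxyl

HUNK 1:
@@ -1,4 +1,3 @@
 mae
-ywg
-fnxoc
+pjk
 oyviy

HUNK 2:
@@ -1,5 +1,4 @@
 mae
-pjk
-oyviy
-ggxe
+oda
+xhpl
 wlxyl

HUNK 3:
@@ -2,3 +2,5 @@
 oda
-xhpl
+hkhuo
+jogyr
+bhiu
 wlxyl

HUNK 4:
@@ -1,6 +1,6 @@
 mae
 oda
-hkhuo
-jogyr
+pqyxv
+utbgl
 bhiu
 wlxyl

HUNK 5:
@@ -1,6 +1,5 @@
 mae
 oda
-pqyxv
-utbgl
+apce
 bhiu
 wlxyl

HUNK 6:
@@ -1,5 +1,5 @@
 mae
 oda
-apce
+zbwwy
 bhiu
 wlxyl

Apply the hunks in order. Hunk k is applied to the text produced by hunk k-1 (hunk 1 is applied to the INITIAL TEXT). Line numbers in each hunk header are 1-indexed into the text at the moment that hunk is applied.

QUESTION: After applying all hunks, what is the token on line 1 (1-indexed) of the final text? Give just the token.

Hunk 1: at line 1 remove [ywg,fnxoc] add [pjk] -> 5 lines: mae pjk oyviy ggxe wlxyl
Hunk 2: at line 1 remove [pjk,oyviy,ggxe] add [oda,xhpl] -> 4 lines: mae oda xhpl wlxyl
Hunk 3: at line 2 remove [xhpl] add [hkhuo,jogyr,bhiu] -> 6 lines: mae oda hkhuo jogyr bhiu wlxyl
Hunk 4: at line 1 remove [hkhuo,jogyr] add [pqyxv,utbgl] -> 6 lines: mae oda pqyxv utbgl bhiu wlxyl
Hunk 5: at line 1 remove [pqyxv,utbgl] add [apce] -> 5 lines: mae oda apce bhiu wlxyl
Hunk 6: at line 1 remove [apce] add [zbwwy] -> 5 lines: mae oda zbwwy bhiu wlxyl
Final line 1: mae

Answer: mae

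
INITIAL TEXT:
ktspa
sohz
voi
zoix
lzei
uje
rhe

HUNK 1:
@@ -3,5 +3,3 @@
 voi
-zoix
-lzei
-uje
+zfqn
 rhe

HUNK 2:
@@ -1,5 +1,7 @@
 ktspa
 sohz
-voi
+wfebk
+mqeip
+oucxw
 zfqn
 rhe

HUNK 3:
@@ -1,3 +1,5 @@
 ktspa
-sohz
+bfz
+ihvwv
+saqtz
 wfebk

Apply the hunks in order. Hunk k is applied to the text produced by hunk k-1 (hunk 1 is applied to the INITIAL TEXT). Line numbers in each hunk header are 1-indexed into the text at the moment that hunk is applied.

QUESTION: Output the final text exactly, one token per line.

Answer: ktspa
bfz
ihvwv
saqtz
wfebk
mqeip
oucxw
zfqn
rhe

Derivation:
Hunk 1: at line 3 remove [zoix,lzei,uje] add [zfqn] -> 5 lines: ktspa sohz voi zfqn rhe
Hunk 2: at line 1 remove [voi] add [wfebk,mqeip,oucxw] -> 7 lines: ktspa sohz wfebk mqeip oucxw zfqn rhe
Hunk 3: at line 1 remove [sohz] add [bfz,ihvwv,saqtz] -> 9 lines: ktspa bfz ihvwv saqtz wfebk mqeip oucxw zfqn rhe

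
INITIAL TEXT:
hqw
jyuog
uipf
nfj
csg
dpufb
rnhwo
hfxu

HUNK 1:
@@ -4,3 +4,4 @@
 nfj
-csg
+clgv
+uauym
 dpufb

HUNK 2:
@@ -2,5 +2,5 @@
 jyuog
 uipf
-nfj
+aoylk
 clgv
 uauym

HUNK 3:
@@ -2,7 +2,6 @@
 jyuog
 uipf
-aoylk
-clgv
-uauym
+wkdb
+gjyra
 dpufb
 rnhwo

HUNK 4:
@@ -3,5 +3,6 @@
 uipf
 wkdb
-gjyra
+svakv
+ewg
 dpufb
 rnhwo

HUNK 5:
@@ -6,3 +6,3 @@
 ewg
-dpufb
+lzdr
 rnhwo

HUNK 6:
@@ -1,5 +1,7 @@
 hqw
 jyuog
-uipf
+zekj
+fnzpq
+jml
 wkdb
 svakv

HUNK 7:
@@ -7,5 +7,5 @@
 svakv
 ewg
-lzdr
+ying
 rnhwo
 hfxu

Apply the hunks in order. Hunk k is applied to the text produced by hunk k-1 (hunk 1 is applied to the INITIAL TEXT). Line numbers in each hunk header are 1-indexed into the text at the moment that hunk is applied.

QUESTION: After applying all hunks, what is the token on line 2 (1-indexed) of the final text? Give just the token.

Answer: jyuog

Derivation:
Hunk 1: at line 4 remove [csg] add [clgv,uauym] -> 9 lines: hqw jyuog uipf nfj clgv uauym dpufb rnhwo hfxu
Hunk 2: at line 2 remove [nfj] add [aoylk] -> 9 lines: hqw jyuog uipf aoylk clgv uauym dpufb rnhwo hfxu
Hunk 3: at line 2 remove [aoylk,clgv,uauym] add [wkdb,gjyra] -> 8 lines: hqw jyuog uipf wkdb gjyra dpufb rnhwo hfxu
Hunk 4: at line 3 remove [gjyra] add [svakv,ewg] -> 9 lines: hqw jyuog uipf wkdb svakv ewg dpufb rnhwo hfxu
Hunk 5: at line 6 remove [dpufb] add [lzdr] -> 9 lines: hqw jyuog uipf wkdb svakv ewg lzdr rnhwo hfxu
Hunk 6: at line 1 remove [uipf] add [zekj,fnzpq,jml] -> 11 lines: hqw jyuog zekj fnzpq jml wkdb svakv ewg lzdr rnhwo hfxu
Hunk 7: at line 7 remove [lzdr] add [ying] -> 11 lines: hqw jyuog zekj fnzpq jml wkdb svakv ewg ying rnhwo hfxu
Final line 2: jyuog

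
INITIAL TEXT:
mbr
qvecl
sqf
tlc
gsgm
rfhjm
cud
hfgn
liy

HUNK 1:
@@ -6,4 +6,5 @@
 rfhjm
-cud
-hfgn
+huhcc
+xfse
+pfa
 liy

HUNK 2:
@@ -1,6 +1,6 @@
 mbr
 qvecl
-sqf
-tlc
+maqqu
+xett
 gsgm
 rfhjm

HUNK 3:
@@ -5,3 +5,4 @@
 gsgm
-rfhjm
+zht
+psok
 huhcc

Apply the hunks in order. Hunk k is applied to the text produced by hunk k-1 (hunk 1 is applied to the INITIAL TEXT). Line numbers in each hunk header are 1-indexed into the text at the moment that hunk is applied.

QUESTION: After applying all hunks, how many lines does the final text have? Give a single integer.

Hunk 1: at line 6 remove [cud,hfgn] add [huhcc,xfse,pfa] -> 10 lines: mbr qvecl sqf tlc gsgm rfhjm huhcc xfse pfa liy
Hunk 2: at line 1 remove [sqf,tlc] add [maqqu,xett] -> 10 lines: mbr qvecl maqqu xett gsgm rfhjm huhcc xfse pfa liy
Hunk 3: at line 5 remove [rfhjm] add [zht,psok] -> 11 lines: mbr qvecl maqqu xett gsgm zht psok huhcc xfse pfa liy
Final line count: 11

Answer: 11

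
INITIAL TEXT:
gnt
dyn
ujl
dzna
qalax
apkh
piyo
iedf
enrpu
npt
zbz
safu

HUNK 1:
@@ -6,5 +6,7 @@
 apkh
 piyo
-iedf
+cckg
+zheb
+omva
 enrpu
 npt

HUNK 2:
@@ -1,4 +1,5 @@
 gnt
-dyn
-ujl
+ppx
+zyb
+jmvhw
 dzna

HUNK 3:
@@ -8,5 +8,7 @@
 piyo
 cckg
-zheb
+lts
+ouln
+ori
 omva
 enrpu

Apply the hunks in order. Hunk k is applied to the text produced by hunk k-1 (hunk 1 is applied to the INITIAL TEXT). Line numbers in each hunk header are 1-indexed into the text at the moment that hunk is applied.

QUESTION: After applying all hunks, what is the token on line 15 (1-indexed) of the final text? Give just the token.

Hunk 1: at line 6 remove [iedf] add [cckg,zheb,omva] -> 14 lines: gnt dyn ujl dzna qalax apkh piyo cckg zheb omva enrpu npt zbz safu
Hunk 2: at line 1 remove [dyn,ujl] add [ppx,zyb,jmvhw] -> 15 lines: gnt ppx zyb jmvhw dzna qalax apkh piyo cckg zheb omva enrpu npt zbz safu
Hunk 3: at line 8 remove [zheb] add [lts,ouln,ori] -> 17 lines: gnt ppx zyb jmvhw dzna qalax apkh piyo cckg lts ouln ori omva enrpu npt zbz safu
Final line 15: npt

Answer: npt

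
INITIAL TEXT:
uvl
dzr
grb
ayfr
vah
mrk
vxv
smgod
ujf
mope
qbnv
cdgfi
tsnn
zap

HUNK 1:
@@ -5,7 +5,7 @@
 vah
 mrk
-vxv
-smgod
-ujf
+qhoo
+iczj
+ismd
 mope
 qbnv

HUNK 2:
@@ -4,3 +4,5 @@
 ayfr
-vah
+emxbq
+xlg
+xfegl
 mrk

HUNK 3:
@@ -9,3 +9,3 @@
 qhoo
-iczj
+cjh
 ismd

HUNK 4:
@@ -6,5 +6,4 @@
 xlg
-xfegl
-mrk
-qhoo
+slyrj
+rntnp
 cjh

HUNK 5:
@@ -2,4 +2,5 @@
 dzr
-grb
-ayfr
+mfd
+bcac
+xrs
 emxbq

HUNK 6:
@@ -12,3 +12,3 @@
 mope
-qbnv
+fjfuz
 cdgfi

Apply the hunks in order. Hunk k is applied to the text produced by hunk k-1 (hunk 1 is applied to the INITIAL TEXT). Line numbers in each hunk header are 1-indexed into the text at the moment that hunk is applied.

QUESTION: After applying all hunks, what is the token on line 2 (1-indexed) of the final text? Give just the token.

Hunk 1: at line 5 remove [vxv,smgod,ujf] add [qhoo,iczj,ismd] -> 14 lines: uvl dzr grb ayfr vah mrk qhoo iczj ismd mope qbnv cdgfi tsnn zap
Hunk 2: at line 4 remove [vah] add [emxbq,xlg,xfegl] -> 16 lines: uvl dzr grb ayfr emxbq xlg xfegl mrk qhoo iczj ismd mope qbnv cdgfi tsnn zap
Hunk 3: at line 9 remove [iczj] add [cjh] -> 16 lines: uvl dzr grb ayfr emxbq xlg xfegl mrk qhoo cjh ismd mope qbnv cdgfi tsnn zap
Hunk 4: at line 6 remove [xfegl,mrk,qhoo] add [slyrj,rntnp] -> 15 lines: uvl dzr grb ayfr emxbq xlg slyrj rntnp cjh ismd mope qbnv cdgfi tsnn zap
Hunk 5: at line 2 remove [grb,ayfr] add [mfd,bcac,xrs] -> 16 lines: uvl dzr mfd bcac xrs emxbq xlg slyrj rntnp cjh ismd mope qbnv cdgfi tsnn zap
Hunk 6: at line 12 remove [qbnv] add [fjfuz] -> 16 lines: uvl dzr mfd bcac xrs emxbq xlg slyrj rntnp cjh ismd mope fjfuz cdgfi tsnn zap
Final line 2: dzr

Answer: dzr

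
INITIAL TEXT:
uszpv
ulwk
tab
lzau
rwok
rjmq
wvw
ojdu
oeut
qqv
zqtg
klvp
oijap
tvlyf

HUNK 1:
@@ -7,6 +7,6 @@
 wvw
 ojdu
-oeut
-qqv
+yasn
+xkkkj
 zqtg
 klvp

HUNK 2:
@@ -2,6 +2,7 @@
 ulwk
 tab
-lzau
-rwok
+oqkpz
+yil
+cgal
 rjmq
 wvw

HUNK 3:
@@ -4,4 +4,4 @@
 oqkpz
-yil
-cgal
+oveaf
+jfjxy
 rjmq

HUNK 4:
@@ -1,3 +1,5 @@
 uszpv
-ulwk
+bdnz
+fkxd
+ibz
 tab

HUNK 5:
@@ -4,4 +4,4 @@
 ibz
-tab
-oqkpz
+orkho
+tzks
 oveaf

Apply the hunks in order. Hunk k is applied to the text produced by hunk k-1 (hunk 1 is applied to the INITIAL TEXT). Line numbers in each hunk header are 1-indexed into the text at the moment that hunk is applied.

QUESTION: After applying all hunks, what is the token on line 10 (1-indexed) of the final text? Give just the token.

Hunk 1: at line 7 remove [oeut,qqv] add [yasn,xkkkj] -> 14 lines: uszpv ulwk tab lzau rwok rjmq wvw ojdu yasn xkkkj zqtg klvp oijap tvlyf
Hunk 2: at line 2 remove [lzau,rwok] add [oqkpz,yil,cgal] -> 15 lines: uszpv ulwk tab oqkpz yil cgal rjmq wvw ojdu yasn xkkkj zqtg klvp oijap tvlyf
Hunk 3: at line 4 remove [yil,cgal] add [oveaf,jfjxy] -> 15 lines: uszpv ulwk tab oqkpz oveaf jfjxy rjmq wvw ojdu yasn xkkkj zqtg klvp oijap tvlyf
Hunk 4: at line 1 remove [ulwk] add [bdnz,fkxd,ibz] -> 17 lines: uszpv bdnz fkxd ibz tab oqkpz oveaf jfjxy rjmq wvw ojdu yasn xkkkj zqtg klvp oijap tvlyf
Hunk 5: at line 4 remove [tab,oqkpz] add [orkho,tzks] -> 17 lines: uszpv bdnz fkxd ibz orkho tzks oveaf jfjxy rjmq wvw ojdu yasn xkkkj zqtg klvp oijap tvlyf
Final line 10: wvw

Answer: wvw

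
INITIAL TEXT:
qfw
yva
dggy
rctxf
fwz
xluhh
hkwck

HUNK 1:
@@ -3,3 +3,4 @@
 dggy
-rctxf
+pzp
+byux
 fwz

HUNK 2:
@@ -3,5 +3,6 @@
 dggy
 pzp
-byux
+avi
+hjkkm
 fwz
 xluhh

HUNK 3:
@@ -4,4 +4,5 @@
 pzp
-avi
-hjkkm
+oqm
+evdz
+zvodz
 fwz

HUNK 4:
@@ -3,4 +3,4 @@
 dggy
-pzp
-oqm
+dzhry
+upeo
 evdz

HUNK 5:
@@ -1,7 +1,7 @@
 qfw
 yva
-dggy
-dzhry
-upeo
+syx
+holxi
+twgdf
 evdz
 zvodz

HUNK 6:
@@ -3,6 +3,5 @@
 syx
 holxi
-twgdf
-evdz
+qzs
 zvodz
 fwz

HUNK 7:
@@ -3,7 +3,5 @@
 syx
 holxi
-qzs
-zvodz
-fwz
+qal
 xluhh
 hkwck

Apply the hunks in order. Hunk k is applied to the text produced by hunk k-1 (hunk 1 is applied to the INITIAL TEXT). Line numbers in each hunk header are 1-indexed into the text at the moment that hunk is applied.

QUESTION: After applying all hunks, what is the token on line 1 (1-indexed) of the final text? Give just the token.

Answer: qfw

Derivation:
Hunk 1: at line 3 remove [rctxf] add [pzp,byux] -> 8 lines: qfw yva dggy pzp byux fwz xluhh hkwck
Hunk 2: at line 3 remove [byux] add [avi,hjkkm] -> 9 lines: qfw yva dggy pzp avi hjkkm fwz xluhh hkwck
Hunk 3: at line 4 remove [avi,hjkkm] add [oqm,evdz,zvodz] -> 10 lines: qfw yva dggy pzp oqm evdz zvodz fwz xluhh hkwck
Hunk 4: at line 3 remove [pzp,oqm] add [dzhry,upeo] -> 10 lines: qfw yva dggy dzhry upeo evdz zvodz fwz xluhh hkwck
Hunk 5: at line 1 remove [dggy,dzhry,upeo] add [syx,holxi,twgdf] -> 10 lines: qfw yva syx holxi twgdf evdz zvodz fwz xluhh hkwck
Hunk 6: at line 3 remove [twgdf,evdz] add [qzs] -> 9 lines: qfw yva syx holxi qzs zvodz fwz xluhh hkwck
Hunk 7: at line 3 remove [qzs,zvodz,fwz] add [qal] -> 7 lines: qfw yva syx holxi qal xluhh hkwck
Final line 1: qfw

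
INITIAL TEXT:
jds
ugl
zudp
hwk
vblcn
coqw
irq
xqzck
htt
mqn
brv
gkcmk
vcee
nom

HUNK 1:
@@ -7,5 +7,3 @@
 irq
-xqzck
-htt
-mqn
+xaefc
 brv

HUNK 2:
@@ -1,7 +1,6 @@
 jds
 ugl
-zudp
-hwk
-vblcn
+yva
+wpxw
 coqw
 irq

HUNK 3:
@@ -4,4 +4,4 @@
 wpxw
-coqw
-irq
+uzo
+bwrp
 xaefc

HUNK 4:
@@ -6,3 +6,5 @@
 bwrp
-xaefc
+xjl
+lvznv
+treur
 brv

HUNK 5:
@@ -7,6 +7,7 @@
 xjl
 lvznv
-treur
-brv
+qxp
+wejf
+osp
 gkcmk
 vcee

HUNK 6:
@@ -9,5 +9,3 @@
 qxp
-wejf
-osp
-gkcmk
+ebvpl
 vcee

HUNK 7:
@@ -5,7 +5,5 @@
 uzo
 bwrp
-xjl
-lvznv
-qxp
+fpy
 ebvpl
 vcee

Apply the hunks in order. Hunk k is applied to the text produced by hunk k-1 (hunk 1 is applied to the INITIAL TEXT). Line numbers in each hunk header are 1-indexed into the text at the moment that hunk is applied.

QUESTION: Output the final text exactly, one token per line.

Hunk 1: at line 7 remove [xqzck,htt,mqn] add [xaefc] -> 12 lines: jds ugl zudp hwk vblcn coqw irq xaefc brv gkcmk vcee nom
Hunk 2: at line 1 remove [zudp,hwk,vblcn] add [yva,wpxw] -> 11 lines: jds ugl yva wpxw coqw irq xaefc brv gkcmk vcee nom
Hunk 3: at line 4 remove [coqw,irq] add [uzo,bwrp] -> 11 lines: jds ugl yva wpxw uzo bwrp xaefc brv gkcmk vcee nom
Hunk 4: at line 6 remove [xaefc] add [xjl,lvznv,treur] -> 13 lines: jds ugl yva wpxw uzo bwrp xjl lvznv treur brv gkcmk vcee nom
Hunk 5: at line 7 remove [treur,brv] add [qxp,wejf,osp] -> 14 lines: jds ugl yva wpxw uzo bwrp xjl lvznv qxp wejf osp gkcmk vcee nom
Hunk 6: at line 9 remove [wejf,osp,gkcmk] add [ebvpl] -> 12 lines: jds ugl yva wpxw uzo bwrp xjl lvznv qxp ebvpl vcee nom
Hunk 7: at line 5 remove [xjl,lvznv,qxp] add [fpy] -> 10 lines: jds ugl yva wpxw uzo bwrp fpy ebvpl vcee nom

Answer: jds
ugl
yva
wpxw
uzo
bwrp
fpy
ebvpl
vcee
nom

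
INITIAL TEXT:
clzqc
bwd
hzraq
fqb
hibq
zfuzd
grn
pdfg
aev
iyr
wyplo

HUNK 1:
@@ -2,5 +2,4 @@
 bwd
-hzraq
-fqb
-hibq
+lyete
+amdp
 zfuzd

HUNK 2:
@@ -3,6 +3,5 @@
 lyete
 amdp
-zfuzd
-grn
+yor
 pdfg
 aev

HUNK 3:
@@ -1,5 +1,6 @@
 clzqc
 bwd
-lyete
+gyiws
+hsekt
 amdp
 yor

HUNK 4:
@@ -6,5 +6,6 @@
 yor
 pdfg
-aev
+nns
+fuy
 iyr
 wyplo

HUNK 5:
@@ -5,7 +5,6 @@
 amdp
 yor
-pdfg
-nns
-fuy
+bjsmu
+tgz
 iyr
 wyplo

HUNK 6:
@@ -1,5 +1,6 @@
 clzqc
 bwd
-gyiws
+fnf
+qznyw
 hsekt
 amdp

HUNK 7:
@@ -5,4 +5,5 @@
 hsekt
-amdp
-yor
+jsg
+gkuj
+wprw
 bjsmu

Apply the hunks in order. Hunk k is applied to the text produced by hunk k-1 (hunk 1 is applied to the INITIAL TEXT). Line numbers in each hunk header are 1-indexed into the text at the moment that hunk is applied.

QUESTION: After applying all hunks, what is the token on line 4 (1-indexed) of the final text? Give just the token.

Hunk 1: at line 2 remove [hzraq,fqb,hibq] add [lyete,amdp] -> 10 lines: clzqc bwd lyete amdp zfuzd grn pdfg aev iyr wyplo
Hunk 2: at line 3 remove [zfuzd,grn] add [yor] -> 9 lines: clzqc bwd lyete amdp yor pdfg aev iyr wyplo
Hunk 3: at line 1 remove [lyete] add [gyiws,hsekt] -> 10 lines: clzqc bwd gyiws hsekt amdp yor pdfg aev iyr wyplo
Hunk 4: at line 6 remove [aev] add [nns,fuy] -> 11 lines: clzqc bwd gyiws hsekt amdp yor pdfg nns fuy iyr wyplo
Hunk 5: at line 5 remove [pdfg,nns,fuy] add [bjsmu,tgz] -> 10 lines: clzqc bwd gyiws hsekt amdp yor bjsmu tgz iyr wyplo
Hunk 6: at line 1 remove [gyiws] add [fnf,qznyw] -> 11 lines: clzqc bwd fnf qznyw hsekt amdp yor bjsmu tgz iyr wyplo
Hunk 7: at line 5 remove [amdp,yor] add [jsg,gkuj,wprw] -> 12 lines: clzqc bwd fnf qznyw hsekt jsg gkuj wprw bjsmu tgz iyr wyplo
Final line 4: qznyw

Answer: qznyw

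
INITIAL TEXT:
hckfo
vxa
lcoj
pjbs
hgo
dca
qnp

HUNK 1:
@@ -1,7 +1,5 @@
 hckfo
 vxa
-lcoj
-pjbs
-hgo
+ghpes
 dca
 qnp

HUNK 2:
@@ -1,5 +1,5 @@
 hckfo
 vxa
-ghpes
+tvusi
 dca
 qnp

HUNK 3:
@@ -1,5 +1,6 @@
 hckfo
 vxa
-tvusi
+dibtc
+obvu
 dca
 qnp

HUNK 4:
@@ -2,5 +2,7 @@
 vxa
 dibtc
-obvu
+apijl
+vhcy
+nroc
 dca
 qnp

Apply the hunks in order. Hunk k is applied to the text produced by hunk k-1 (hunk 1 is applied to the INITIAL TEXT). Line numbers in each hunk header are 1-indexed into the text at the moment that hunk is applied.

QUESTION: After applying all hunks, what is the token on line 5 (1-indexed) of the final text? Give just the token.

Answer: vhcy

Derivation:
Hunk 1: at line 1 remove [lcoj,pjbs,hgo] add [ghpes] -> 5 lines: hckfo vxa ghpes dca qnp
Hunk 2: at line 1 remove [ghpes] add [tvusi] -> 5 lines: hckfo vxa tvusi dca qnp
Hunk 3: at line 1 remove [tvusi] add [dibtc,obvu] -> 6 lines: hckfo vxa dibtc obvu dca qnp
Hunk 4: at line 2 remove [obvu] add [apijl,vhcy,nroc] -> 8 lines: hckfo vxa dibtc apijl vhcy nroc dca qnp
Final line 5: vhcy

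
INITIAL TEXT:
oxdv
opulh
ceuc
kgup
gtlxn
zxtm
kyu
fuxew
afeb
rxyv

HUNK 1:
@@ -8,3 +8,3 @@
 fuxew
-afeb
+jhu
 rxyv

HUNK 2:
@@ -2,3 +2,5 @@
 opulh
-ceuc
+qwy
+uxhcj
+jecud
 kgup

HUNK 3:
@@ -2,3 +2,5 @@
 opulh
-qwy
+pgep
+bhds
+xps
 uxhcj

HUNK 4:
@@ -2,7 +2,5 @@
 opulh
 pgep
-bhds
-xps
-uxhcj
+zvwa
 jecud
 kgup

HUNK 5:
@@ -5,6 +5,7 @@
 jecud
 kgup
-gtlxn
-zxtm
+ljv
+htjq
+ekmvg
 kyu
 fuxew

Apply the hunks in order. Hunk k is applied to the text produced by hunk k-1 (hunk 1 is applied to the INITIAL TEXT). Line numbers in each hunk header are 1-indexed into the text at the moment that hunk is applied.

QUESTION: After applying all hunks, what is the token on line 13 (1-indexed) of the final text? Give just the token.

Hunk 1: at line 8 remove [afeb] add [jhu] -> 10 lines: oxdv opulh ceuc kgup gtlxn zxtm kyu fuxew jhu rxyv
Hunk 2: at line 2 remove [ceuc] add [qwy,uxhcj,jecud] -> 12 lines: oxdv opulh qwy uxhcj jecud kgup gtlxn zxtm kyu fuxew jhu rxyv
Hunk 3: at line 2 remove [qwy] add [pgep,bhds,xps] -> 14 lines: oxdv opulh pgep bhds xps uxhcj jecud kgup gtlxn zxtm kyu fuxew jhu rxyv
Hunk 4: at line 2 remove [bhds,xps,uxhcj] add [zvwa] -> 12 lines: oxdv opulh pgep zvwa jecud kgup gtlxn zxtm kyu fuxew jhu rxyv
Hunk 5: at line 5 remove [gtlxn,zxtm] add [ljv,htjq,ekmvg] -> 13 lines: oxdv opulh pgep zvwa jecud kgup ljv htjq ekmvg kyu fuxew jhu rxyv
Final line 13: rxyv

Answer: rxyv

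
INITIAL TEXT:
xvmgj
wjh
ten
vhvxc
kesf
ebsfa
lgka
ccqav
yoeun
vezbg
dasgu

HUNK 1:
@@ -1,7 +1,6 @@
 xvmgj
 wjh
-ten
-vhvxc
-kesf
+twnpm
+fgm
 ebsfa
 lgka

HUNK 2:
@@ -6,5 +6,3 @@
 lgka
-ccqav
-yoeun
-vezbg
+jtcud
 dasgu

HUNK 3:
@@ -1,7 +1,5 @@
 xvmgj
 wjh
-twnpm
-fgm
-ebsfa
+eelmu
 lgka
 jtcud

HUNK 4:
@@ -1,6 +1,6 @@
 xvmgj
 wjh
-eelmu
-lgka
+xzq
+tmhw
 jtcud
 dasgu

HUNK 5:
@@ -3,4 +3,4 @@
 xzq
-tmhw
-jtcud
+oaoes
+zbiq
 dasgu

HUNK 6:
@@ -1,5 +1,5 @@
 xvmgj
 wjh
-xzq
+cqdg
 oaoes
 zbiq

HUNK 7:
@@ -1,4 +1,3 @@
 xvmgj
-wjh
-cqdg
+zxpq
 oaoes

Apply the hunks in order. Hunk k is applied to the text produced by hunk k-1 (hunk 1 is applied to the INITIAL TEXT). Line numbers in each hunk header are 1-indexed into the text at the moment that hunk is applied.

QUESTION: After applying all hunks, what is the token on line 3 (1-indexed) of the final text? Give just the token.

Answer: oaoes

Derivation:
Hunk 1: at line 1 remove [ten,vhvxc,kesf] add [twnpm,fgm] -> 10 lines: xvmgj wjh twnpm fgm ebsfa lgka ccqav yoeun vezbg dasgu
Hunk 2: at line 6 remove [ccqav,yoeun,vezbg] add [jtcud] -> 8 lines: xvmgj wjh twnpm fgm ebsfa lgka jtcud dasgu
Hunk 3: at line 1 remove [twnpm,fgm,ebsfa] add [eelmu] -> 6 lines: xvmgj wjh eelmu lgka jtcud dasgu
Hunk 4: at line 1 remove [eelmu,lgka] add [xzq,tmhw] -> 6 lines: xvmgj wjh xzq tmhw jtcud dasgu
Hunk 5: at line 3 remove [tmhw,jtcud] add [oaoes,zbiq] -> 6 lines: xvmgj wjh xzq oaoes zbiq dasgu
Hunk 6: at line 1 remove [xzq] add [cqdg] -> 6 lines: xvmgj wjh cqdg oaoes zbiq dasgu
Hunk 7: at line 1 remove [wjh,cqdg] add [zxpq] -> 5 lines: xvmgj zxpq oaoes zbiq dasgu
Final line 3: oaoes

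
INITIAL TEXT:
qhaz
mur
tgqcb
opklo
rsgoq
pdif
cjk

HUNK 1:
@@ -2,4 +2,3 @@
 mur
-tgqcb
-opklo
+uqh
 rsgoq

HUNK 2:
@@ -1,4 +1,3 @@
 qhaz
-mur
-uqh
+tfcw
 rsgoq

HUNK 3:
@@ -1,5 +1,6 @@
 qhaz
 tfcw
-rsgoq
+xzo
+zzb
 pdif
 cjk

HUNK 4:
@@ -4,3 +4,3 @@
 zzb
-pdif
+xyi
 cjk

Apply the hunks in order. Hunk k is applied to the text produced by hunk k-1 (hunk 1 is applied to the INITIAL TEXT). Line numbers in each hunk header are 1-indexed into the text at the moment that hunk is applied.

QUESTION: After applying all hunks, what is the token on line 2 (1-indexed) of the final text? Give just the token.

Answer: tfcw

Derivation:
Hunk 1: at line 2 remove [tgqcb,opklo] add [uqh] -> 6 lines: qhaz mur uqh rsgoq pdif cjk
Hunk 2: at line 1 remove [mur,uqh] add [tfcw] -> 5 lines: qhaz tfcw rsgoq pdif cjk
Hunk 3: at line 1 remove [rsgoq] add [xzo,zzb] -> 6 lines: qhaz tfcw xzo zzb pdif cjk
Hunk 4: at line 4 remove [pdif] add [xyi] -> 6 lines: qhaz tfcw xzo zzb xyi cjk
Final line 2: tfcw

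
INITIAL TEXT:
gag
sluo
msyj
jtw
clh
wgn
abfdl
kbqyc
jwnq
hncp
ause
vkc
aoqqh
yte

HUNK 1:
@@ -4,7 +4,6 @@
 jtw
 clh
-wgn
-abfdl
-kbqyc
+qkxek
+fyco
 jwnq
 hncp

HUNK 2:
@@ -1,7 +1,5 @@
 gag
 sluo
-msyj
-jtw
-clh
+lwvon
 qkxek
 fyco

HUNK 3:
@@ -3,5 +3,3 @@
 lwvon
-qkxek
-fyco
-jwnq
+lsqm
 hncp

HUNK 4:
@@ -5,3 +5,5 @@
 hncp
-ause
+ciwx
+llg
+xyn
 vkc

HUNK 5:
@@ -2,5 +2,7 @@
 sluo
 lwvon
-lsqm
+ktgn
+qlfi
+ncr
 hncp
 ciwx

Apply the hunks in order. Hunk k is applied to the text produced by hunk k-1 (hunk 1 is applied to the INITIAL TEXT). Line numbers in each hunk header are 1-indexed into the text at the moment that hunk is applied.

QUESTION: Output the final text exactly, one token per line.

Answer: gag
sluo
lwvon
ktgn
qlfi
ncr
hncp
ciwx
llg
xyn
vkc
aoqqh
yte

Derivation:
Hunk 1: at line 4 remove [wgn,abfdl,kbqyc] add [qkxek,fyco] -> 13 lines: gag sluo msyj jtw clh qkxek fyco jwnq hncp ause vkc aoqqh yte
Hunk 2: at line 1 remove [msyj,jtw,clh] add [lwvon] -> 11 lines: gag sluo lwvon qkxek fyco jwnq hncp ause vkc aoqqh yte
Hunk 3: at line 3 remove [qkxek,fyco,jwnq] add [lsqm] -> 9 lines: gag sluo lwvon lsqm hncp ause vkc aoqqh yte
Hunk 4: at line 5 remove [ause] add [ciwx,llg,xyn] -> 11 lines: gag sluo lwvon lsqm hncp ciwx llg xyn vkc aoqqh yte
Hunk 5: at line 2 remove [lsqm] add [ktgn,qlfi,ncr] -> 13 lines: gag sluo lwvon ktgn qlfi ncr hncp ciwx llg xyn vkc aoqqh yte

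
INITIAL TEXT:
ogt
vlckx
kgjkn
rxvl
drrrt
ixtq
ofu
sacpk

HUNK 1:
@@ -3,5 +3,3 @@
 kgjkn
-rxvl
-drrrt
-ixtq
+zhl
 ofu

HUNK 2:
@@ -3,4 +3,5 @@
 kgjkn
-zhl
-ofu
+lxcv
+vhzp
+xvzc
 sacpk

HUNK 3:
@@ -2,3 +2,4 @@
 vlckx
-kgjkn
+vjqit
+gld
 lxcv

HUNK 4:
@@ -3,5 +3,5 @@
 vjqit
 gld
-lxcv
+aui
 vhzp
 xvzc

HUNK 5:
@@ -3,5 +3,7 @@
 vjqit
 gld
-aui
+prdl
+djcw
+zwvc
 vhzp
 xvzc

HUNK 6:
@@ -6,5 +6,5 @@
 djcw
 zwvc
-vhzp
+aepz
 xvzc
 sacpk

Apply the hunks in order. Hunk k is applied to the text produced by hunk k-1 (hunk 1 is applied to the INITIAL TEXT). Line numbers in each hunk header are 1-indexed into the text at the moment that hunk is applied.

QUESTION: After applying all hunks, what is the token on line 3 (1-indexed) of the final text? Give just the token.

Answer: vjqit

Derivation:
Hunk 1: at line 3 remove [rxvl,drrrt,ixtq] add [zhl] -> 6 lines: ogt vlckx kgjkn zhl ofu sacpk
Hunk 2: at line 3 remove [zhl,ofu] add [lxcv,vhzp,xvzc] -> 7 lines: ogt vlckx kgjkn lxcv vhzp xvzc sacpk
Hunk 3: at line 2 remove [kgjkn] add [vjqit,gld] -> 8 lines: ogt vlckx vjqit gld lxcv vhzp xvzc sacpk
Hunk 4: at line 3 remove [lxcv] add [aui] -> 8 lines: ogt vlckx vjqit gld aui vhzp xvzc sacpk
Hunk 5: at line 3 remove [aui] add [prdl,djcw,zwvc] -> 10 lines: ogt vlckx vjqit gld prdl djcw zwvc vhzp xvzc sacpk
Hunk 6: at line 6 remove [vhzp] add [aepz] -> 10 lines: ogt vlckx vjqit gld prdl djcw zwvc aepz xvzc sacpk
Final line 3: vjqit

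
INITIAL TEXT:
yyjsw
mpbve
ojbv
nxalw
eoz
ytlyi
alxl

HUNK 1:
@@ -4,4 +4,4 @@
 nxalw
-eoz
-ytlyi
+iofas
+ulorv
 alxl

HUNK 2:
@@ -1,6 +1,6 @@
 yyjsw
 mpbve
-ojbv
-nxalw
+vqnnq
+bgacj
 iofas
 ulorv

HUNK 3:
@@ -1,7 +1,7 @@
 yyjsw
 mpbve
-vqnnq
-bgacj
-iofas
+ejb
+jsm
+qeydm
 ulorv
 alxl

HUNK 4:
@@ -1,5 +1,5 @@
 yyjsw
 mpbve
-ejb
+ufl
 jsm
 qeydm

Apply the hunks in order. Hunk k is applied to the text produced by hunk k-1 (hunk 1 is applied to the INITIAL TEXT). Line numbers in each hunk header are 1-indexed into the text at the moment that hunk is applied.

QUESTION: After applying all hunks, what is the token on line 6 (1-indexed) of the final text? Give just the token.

Hunk 1: at line 4 remove [eoz,ytlyi] add [iofas,ulorv] -> 7 lines: yyjsw mpbve ojbv nxalw iofas ulorv alxl
Hunk 2: at line 1 remove [ojbv,nxalw] add [vqnnq,bgacj] -> 7 lines: yyjsw mpbve vqnnq bgacj iofas ulorv alxl
Hunk 3: at line 1 remove [vqnnq,bgacj,iofas] add [ejb,jsm,qeydm] -> 7 lines: yyjsw mpbve ejb jsm qeydm ulorv alxl
Hunk 4: at line 1 remove [ejb] add [ufl] -> 7 lines: yyjsw mpbve ufl jsm qeydm ulorv alxl
Final line 6: ulorv

Answer: ulorv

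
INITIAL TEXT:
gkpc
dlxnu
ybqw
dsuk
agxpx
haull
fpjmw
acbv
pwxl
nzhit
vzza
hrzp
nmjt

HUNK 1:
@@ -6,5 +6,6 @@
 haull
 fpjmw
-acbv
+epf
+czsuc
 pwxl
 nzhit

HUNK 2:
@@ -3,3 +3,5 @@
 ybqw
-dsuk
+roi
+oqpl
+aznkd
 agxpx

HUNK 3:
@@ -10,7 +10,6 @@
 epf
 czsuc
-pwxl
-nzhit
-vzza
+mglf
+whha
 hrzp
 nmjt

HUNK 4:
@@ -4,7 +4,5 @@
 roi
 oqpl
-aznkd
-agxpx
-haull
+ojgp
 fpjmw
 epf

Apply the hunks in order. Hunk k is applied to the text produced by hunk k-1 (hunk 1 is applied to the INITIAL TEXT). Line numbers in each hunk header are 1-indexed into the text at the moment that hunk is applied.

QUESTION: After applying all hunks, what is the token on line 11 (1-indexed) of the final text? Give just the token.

Answer: whha

Derivation:
Hunk 1: at line 6 remove [acbv] add [epf,czsuc] -> 14 lines: gkpc dlxnu ybqw dsuk agxpx haull fpjmw epf czsuc pwxl nzhit vzza hrzp nmjt
Hunk 2: at line 3 remove [dsuk] add [roi,oqpl,aznkd] -> 16 lines: gkpc dlxnu ybqw roi oqpl aznkd agxpx haull fpjmw epf czsuc pwxl nzhit vzza hrzp nmjt
Hunk 3: at line 10 remove [pwxl,nzhit,vzza] add [mglf,whha] -> 15 lines: gkpc dlxnu ybqw roi oqpl aznkd agxpx haull fpjmw epf czsuc mglf whha hrzp nmjt
Hunk 4: at line 4 remove [aznkd,agxpx,haull] add [ojgp] -> 13 lines: gkpc dlxnu ybqw roi oqpl ojgp fpjmw epf czsuc mglf whha hrzp nmjt
Final line 11: whha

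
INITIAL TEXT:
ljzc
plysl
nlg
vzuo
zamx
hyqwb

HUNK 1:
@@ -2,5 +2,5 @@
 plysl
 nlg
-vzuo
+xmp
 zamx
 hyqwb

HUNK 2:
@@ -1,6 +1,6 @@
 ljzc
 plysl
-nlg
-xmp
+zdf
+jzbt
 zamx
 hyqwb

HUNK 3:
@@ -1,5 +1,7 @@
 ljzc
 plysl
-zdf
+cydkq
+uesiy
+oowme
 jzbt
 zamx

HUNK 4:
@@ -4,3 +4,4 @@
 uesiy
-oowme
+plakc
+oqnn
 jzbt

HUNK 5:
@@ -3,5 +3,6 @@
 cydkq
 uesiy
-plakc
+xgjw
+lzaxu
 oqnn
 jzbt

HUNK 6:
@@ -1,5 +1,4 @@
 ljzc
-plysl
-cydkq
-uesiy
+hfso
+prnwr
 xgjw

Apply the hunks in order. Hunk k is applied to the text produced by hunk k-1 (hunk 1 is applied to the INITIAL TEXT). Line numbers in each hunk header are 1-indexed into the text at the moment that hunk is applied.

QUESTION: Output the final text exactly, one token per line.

Answer: ljzc
hfso
prnwr
xgjw
lzaxu
oqnn
jzbt
zamx
hyqwb

Derivation:
Hunk 1: at line 2 remove [vzuo] add [xmp] -> 6 lines: ljzc plysl nlg xmp zamx hyqwb
Hunk 2: at line 1 remove [nlg,xmp] add [zdf,jzbt] -> 6 lines: ljzc plysl zdf jzbt zamx hyqwb
Hunk 3: at line 1 remove [zdf] add [cydkq,uesiy,oowme] -> 8 lines: ljzc plysl cydkq uesiy oowme jzbt zamx hyqwb
Hunk 4: at line 4 remove [oowme] add [plakc,oqnn] -> 9 lines: ljzc plysl cydkq uesiy plakc oqnn jzbt zamx hyqwb
Hunk 5: at line 3 remove [plakc] add [xgjw,lzaxu] -> 10 lines: ljzc plysl cydkq uesiy xgjw lzaxu oqnn jzbt zamx hyqwb
Hunk 6: at line 1 remove [plysl,cydkq,uesiy] add [hfso,prnwr] -> 9 lines: ljzc hfso prnwr xgjw lzaxu oqnn jzbt zamx hyqwb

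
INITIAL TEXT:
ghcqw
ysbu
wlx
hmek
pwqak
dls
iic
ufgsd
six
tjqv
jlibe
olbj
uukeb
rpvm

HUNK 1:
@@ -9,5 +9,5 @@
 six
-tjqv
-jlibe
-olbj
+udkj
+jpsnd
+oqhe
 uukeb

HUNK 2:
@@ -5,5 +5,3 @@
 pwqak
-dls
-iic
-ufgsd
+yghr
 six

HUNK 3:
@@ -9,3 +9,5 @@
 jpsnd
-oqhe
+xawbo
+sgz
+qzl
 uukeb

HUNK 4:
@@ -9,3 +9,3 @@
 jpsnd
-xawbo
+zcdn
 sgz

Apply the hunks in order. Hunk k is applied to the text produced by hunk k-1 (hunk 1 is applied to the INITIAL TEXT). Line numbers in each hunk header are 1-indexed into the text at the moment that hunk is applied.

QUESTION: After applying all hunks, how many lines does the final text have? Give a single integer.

Hunk 1: at line 9 remove [tjqv,jlibe,olbj] add [udkj,jpsnd,oqhe] -> 14 lines: ghcqw ysbu wlx hmek pwqak dls iic ufgsd six udkj jpsnd oqhe uukeb rpvm
Hunk 2: at line 5 remove [dls,iic,ufgsd] add [yghr] -> 12 lines: ghcqw ysbu wlx hmek pwqak yghr six udkj jpsnd oqhe uukeb rpvm
Hunk 3: at line 9 remove [oqhe] add [xawbo,sgz,qzl] -> 14 lines: ghcqw ysbu wlx hmek pwqak yghr six udkj jpsnd xawbo sgz qzl uukeb rpvm
Hunk 4: at line 9 remove [xawbo] add [zcdn] -> 14 lines: ghcqw ysbu wlx hmek pwqak yghr six udkj jpsnd zcdn sgz qzl uukeb rpvm
Final line count: 14

Answer: 14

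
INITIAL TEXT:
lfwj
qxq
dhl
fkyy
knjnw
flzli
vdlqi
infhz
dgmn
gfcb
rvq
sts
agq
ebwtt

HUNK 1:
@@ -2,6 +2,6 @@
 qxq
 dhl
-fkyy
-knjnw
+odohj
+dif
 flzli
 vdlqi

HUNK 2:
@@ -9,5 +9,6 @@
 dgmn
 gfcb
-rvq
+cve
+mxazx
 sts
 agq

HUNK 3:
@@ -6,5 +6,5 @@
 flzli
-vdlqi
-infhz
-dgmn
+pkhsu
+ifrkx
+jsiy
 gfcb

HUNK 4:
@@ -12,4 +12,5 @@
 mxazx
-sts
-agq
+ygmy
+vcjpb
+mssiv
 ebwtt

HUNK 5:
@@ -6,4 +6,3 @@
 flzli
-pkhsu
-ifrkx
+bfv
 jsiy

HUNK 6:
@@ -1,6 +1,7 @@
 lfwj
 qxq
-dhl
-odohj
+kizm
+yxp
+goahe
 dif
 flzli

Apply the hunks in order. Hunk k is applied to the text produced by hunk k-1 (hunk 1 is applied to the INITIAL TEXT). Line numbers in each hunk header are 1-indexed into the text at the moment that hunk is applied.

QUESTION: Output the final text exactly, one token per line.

Answer: lfwj
qxq
kizm
yxp
goahe
dif
flzli
bfv
jsiy
gfcb
cve
mxazx
ygmy
vcjpb
mssiv
ebwtt

Derivation:
Hunk 1: at line 2 remove [fkyy,knjnw] add [odohj,dif] -> 14 lines: lfwj qxq dhl odohj dif flzli vdlqi infhz dgmn gfcb rvq sts agq ebwtt
Hunk 2: at line 9 remove [rvq] add [cve,mxazx] -> 15 lines: lfwj qxq dhl odohj dif flzli vdlqi infhz dgmn gfcb cve mxazx sts agq ebwtt
Hunk 3: at line 6 remove [vdlqi,infhz,dgmn] add [pkhsu,ifrkx,jsiy] -> 15 lines: lfwj qxq dhl odohj dif flzli pkhsu ifrkx jsiy gfcb cve mxazx sts agq ebwtt
Hunk 4: at line 12 remove [sts,agq] add [ygmy,vcjpb,mssiv] -> 16 lines: lfwj qxq dhl odohj dif flzli pkhsu ifrkx jsiy gfcb cve mxazx ygmy vcjpb mssiv ebwtt
Hunk 5: at line 6 remove [pkhsu,ifrkx] add [bfv] -> 15 lines: lfwj qxq dhl odohj dif flzli bfv jsiy gfcb cve mxazx ygmy vcjpb mssiv ebwtt
Hunk 6: at line 1 remove [dhl,odohj] add [kizm,yxp,goahe] -> 16 lines: lfwj qxq kizm yxp goahe dif flzli bfv jsiy gfcb cve mxazx ygmy vcjpb mssiv ebwtt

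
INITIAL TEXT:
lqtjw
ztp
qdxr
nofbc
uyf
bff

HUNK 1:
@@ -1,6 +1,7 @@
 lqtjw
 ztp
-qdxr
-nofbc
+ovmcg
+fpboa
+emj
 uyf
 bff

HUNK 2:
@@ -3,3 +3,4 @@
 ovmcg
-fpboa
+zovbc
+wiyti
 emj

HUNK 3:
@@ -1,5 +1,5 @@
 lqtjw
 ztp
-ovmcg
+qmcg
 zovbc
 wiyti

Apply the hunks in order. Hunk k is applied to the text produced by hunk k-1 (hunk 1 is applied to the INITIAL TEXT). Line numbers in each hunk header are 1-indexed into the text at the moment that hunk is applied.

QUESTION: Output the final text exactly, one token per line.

Hunk 1: at line 1 remove [qdxr,nofbc] add [ovmcg,fpboa,emj] -> 7 lines: lqtjw ztp ovmcg fpboa emj uyf bff
Hunk 2: at line 3 remove [fpboa] add [zovbc,wiyti] -> 8 lines: lqtjw ztp ovmcg zovbc wiyti emj uyf bff
Hunk 3: at line 1 remove [ovmcg] add [qmcg] -> 8 lines: lqtjw ztp qmcg zovbc wiyti emj uyf bff

Answer: lqtjw
ztp
qmcg
zovbc
wiyti
emj
uyf
bff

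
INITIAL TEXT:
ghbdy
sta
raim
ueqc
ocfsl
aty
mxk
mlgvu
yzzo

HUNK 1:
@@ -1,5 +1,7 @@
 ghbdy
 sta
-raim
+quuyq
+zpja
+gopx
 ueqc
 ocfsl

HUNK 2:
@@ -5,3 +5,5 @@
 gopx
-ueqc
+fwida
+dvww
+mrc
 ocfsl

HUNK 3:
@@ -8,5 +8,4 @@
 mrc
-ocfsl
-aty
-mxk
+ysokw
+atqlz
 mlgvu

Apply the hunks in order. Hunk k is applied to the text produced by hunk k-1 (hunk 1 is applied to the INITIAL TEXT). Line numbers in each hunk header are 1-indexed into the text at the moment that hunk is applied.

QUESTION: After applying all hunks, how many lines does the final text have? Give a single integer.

Answer: 12

Derivation:
Hunk 1: at line 1 remove [raim] add [quuyq,zpja,gopx] -> 11 lines: ghbdy sta quuyq zpja gopx ueqc ocfsl aty mxk mlgvu yzzo
Hunk 2: at line 5 remove [ueqc] add [fwida,dvww,mrc] -> 13 lines: ghbdy sta quuyq zpja gopx fwida dvww mrc ocfsl aty mxk mlgvu yzzo
Hunk 3: at line 8 remove [ocfsl,aty,mxk] add [ysokw,atqlz] -> 12 lines: ghbdy sta quuyq zpja gopx fwida dvww mrc ysokw atqlz mlgvu yzzo
Final line count: 12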